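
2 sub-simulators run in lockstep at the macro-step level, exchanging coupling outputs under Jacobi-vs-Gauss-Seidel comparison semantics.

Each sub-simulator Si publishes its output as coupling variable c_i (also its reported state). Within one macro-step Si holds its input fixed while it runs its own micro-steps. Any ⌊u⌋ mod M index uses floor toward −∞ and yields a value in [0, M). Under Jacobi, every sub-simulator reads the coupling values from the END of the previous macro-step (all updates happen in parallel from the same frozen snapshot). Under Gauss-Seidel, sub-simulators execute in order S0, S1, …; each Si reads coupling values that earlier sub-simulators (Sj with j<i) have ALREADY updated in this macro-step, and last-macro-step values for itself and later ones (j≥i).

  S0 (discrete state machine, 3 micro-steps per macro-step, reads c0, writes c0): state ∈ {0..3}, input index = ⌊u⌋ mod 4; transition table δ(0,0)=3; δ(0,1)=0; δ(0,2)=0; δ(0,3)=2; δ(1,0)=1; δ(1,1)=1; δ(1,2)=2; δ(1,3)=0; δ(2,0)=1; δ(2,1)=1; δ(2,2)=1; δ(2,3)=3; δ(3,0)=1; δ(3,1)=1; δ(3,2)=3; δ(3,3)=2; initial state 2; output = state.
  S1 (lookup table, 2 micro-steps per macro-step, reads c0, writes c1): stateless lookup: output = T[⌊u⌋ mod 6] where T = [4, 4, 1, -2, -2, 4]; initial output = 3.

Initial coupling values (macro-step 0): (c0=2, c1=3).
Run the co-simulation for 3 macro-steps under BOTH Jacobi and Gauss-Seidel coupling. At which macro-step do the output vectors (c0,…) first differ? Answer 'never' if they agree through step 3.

first divergence at macro-step: 1

[Jacobi] macro 1: S0 reads c0=2 → after 3×micro: 1; S1 reads c0=2 → after 2×micro: 1 ⇒ (c0=1, c1=1)
[Jacobi] macro 2: S0 reads c0=1 → after 3×micro: 1; S1 reads c0=1 → after 2×micro: 4 ⇒ (c0=1, c1=4)
[Jacobi] macro 3: S0 reads c0=1 → after 3×micro: 1; S1 reads c0=1 → after 2×micro: 4 ⇒ (c0=1, c1=4)
[Gauss-Seidel] macro 1: S0 reads c0=2 → after 3×micro: 1; S1 reads c0=1 → after 2×micro: 4 ⇒ (c0=1, c1=4)
[Gauss-Seidel] macro 2: S0 reads c0=1 → after 3×micro: 1; S1 reads c0=1 → after 2×micro: 4 ⇒ (c0=1, c1=4)
[Gauss-Seidel] macro 3: S0 reads c0=1 → after 3×micro: 1; S1 reads c0=1 → after 2×micro: 4 ⇒ (c0=1, c1=4)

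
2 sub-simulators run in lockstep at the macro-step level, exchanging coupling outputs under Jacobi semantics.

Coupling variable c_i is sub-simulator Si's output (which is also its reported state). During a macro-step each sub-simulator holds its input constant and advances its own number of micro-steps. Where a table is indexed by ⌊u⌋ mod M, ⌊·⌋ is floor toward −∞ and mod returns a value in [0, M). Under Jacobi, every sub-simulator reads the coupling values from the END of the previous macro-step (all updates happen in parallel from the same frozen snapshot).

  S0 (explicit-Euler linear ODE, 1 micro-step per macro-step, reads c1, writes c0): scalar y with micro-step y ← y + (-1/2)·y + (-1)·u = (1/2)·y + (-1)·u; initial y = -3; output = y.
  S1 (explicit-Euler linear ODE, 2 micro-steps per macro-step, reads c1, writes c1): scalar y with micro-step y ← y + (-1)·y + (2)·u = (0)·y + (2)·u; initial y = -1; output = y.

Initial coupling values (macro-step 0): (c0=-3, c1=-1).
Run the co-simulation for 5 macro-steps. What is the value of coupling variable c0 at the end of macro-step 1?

c0 at macro-step 1 = -1/2

macro 1: S0 reads c1=-1 → after 1×micro: -1/2; S1 reads c1=-1 → after 2×micro: -2 ⇒ (c0=-1/2, c1=-2)
macro 2: S0 reads c1=-2 → after 1×micro: 7/4; S1 reads c1=-2 → after 2×micro: -4 ⇒ (c0=7/4, c1=-4)
macro 3: S0 reads c1=-4 → after 1×micro: 39/8; S1 reads c1=-4 → after 2×micro: -8 ⇒ (c0=39/8, c1=-8)
macro 4: S0 reads c1=-8 → after 1×micro: 167/16; S1 reads c1=-8 → after 2×micro: -16 ⇒ (c0=167/16, c1=-16)
macro 5: S0 reads c1=-16 → after 1×micro: 679/32; S1 reads c1=-16 → after 2×micro: -32 ⇒ (c0=679/32, c1=-32)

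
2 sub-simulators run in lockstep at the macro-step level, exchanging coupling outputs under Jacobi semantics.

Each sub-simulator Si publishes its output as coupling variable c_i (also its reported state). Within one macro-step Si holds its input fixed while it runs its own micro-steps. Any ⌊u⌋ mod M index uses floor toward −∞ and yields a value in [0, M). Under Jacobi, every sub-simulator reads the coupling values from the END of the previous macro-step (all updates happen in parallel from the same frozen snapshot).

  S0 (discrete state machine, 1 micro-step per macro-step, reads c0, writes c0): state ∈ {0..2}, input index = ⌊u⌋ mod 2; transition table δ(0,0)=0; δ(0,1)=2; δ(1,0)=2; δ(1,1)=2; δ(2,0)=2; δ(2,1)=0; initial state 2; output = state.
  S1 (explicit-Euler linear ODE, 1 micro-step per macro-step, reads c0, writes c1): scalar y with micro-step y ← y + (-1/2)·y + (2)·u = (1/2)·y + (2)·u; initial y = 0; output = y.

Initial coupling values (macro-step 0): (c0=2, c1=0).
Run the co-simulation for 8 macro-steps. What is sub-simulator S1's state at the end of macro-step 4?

S1 state at macro-step 4 = 15/2

macro 1: S0 reads c0=2 → after 1×micro: 2; S1 reads c0=2 → after 1×micro: 4 ⇒ (c0=2, c1=4)
macro 2: S0 reads c0=2 → after 1×micro: 2; S1 reads c0=2 → after 1×micro: 6 ⇒ (c0=2, c1=6)
macro 3: S0 reads c0=2 → after 1×micro: 2; S1 reads c0=2 → after 1×micro: 7 ⇒ (c0=2, c1=7)
macro 4: S0 reads c0=2 → after 1×micro: 2; S1 reads c0=2 → after 1×micro: 15/2 ⇒ (c0=2, c1=15/2)
macro 5: S0 reads c0=2 → after 1×micro: 2; S1 reads c0=2 → after 1×micro: 31/4 ⇒ (c0=2, c1=31/4)
macro 6: S0 reads c0=2 → after 1×micro: 2; S1 reads c0=2 → after 1×micro: 63/8 ⇒ (c0=2, c1=63/8)
macro 7: S0 reads c0=2 → after 1×micro: 2; S1 reads c0=2 → after 1×micro: 127/16 ⇒ (c0=2, c1=127/16)
macro 8: S0 reads c0=2 → after 1×micro: 2; S1 reads c0=2 → after 1×micro: 255/32 ⇒ (c0=2, c1=255/32)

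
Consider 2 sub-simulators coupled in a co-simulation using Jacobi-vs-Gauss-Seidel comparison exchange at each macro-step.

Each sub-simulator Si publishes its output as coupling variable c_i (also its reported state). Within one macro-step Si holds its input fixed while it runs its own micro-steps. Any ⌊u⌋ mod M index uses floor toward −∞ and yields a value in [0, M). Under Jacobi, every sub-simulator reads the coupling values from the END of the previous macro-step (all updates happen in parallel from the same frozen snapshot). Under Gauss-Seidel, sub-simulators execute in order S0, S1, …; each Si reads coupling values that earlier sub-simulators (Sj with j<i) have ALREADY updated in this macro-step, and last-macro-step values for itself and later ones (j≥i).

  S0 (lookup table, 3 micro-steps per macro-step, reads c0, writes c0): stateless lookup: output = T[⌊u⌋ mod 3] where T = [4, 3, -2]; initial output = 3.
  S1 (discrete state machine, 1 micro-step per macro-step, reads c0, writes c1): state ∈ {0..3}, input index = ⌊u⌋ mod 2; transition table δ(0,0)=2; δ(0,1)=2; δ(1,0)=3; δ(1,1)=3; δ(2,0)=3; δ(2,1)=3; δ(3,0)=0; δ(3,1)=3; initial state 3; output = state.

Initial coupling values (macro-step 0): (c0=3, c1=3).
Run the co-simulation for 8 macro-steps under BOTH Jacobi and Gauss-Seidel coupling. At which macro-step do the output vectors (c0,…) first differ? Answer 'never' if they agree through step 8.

[Jacobi] macro 1: S0 reads c0=3 → after 3×micro: 4; S1 reads c0=3 → after 1×micro: 3 ⇒ (c0=4, c1=3)
[Jacobi] macro 2: S0 reads c0=4 → after 3×micro: 3; S1 reads c0=4 → after 1×micro: 0 ⇒ (c0=3, c1=0)
[Jacobi] macro 3: S0 reads c0=3 → after 3×micro: 4; S1 reads c0=3 → after 1×micro: 2 ⇒ (c0=4, c1=2)
[Jacobi] macro 4: S0 reads c0=4 → after 3×micro: 3; S1 reads c0=4 → after 1×micro: 3 ⇒ (c0=3, c1=3)
[Jacobi] macro 5: S0 reads c0=3 → after 3×micro: 4; S1 reads c0=3 → after 1×micro: 3 ⇒ (c0=4, c1=3)
[Jacobi] macro 6: S0 reads c0=4 → after 3×micro: 3; S1 reads c0=4 → after 1×micro: 0 ⇒ (c0=3, c1=0)
[Jacobi] macro 7: S0 reads c0=3 → after 3×micro: 4; S1 reads c0=3 → after 1×micro: 2 ⇒ (c0=4, c1=2)
[Jacobi] macro 8: S0 reads c0=4 → after 3×micro: 3; S1 reads c0=4 → after 1×micro: 3 ⇒ (c0=3, c1=3)
[Gauss-Seidel] macro 1: S0 reads c0=3 → after 3×micro: 4; S1 reads c0=4 → after 1×micro: 0 ⇒ (c0=4, c1=0)
[Gauss-Seidel] macro 2: S0 reads c0=4 → after 3×micro: 3; S1 reads c0=3 → after 1×micro: 2 ⇒ (c0=3, c1=2)
[Gauss-Seidel] macro 3: S0 reads c0=3 → after 3×micro: 4; S1 reads c0=4 → after 1×micro: 3 ⇒ (c0=4, c1=3)
[Gauss-Seidel] macro 4: S0 reads c0=4 → after 3×micro: 3; S1 reads c0=3 → after 1×micro: 3 ⇒ (c0=3, c1=3)
[Gauss-Seidel] macro 5: S0 reads c0=3 → after 3×micro: 4; S1 reads c0=4 → after 1×micro: 0 ⇒ (c0=4, c1=0)
[Gauss-Seidel] macro 6: S0 reads c0=4 → after 3×micro: 3; S1 reads c0=3 → after 1×micro: 2 ⇒ (c0=3, c1=2)
[Gauss-Seidel] macro 7: S0 reads c0=3 → after 3×micro: 4; S1 reads c0=4 → after 1×micro: 3 ⇒ (c0=4, c1=3)
[Gauss-Seidel] macro 8: S0 reads c0=4 → after 3×micro: 3; S1 reads c0=3 → after 1×micro: 3 ⇒ (c0=3, c1=3)

first divergence at macro-step: 1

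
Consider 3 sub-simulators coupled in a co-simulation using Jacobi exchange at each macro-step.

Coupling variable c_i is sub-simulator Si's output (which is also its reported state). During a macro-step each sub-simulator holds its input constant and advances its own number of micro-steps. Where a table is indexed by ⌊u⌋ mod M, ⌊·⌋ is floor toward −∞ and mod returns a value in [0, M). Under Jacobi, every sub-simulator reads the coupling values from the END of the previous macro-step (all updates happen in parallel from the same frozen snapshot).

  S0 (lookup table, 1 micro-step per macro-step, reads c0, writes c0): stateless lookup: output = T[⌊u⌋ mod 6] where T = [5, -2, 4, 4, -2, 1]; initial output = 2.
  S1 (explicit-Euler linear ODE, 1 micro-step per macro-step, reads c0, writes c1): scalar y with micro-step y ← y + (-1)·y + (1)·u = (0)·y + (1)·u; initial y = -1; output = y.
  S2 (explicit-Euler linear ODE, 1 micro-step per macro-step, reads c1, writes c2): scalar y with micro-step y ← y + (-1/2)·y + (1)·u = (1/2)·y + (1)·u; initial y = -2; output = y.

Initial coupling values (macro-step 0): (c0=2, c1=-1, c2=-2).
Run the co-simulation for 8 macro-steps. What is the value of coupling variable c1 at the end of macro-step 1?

macro 1: S0 reads c0=2 → after 1×micro: 4; S1 reads c0=2 → after 1×micro: 2; S2 reads c1=-1 → after 1×micro: -2 ⇒ (c0=4, c1=2, c2=-2)
macro 2: S0 reads c0=4 → after 1×micro: -2; S1 reads c0=4 → after 1×micro: 4; S2 reads c1=2 → after 1×micro: 1 ⇒ (c0=-2, c1=4, c2=1)
macro 3: S0 reads c0=-2 → after 1×micro: -2; S1 reads c0=-2 → after 1×micro: -2; S2 reads c1=4 → after 1×micro: 9/2 ⇒ (c0=-2, c1=-2, c2=9/2)
macro 4: S0 reads c0=-2 → after 1×micro: -2; S1 reads c0=-2 → after 1×micro: -2; S2 reads c1=-2 → after 1×micro: 1/4 ⇒ (c0=-2, c1=-2, c2=1/4)
macro 5: S0 reads c0=-2 → after 1×micro: -2; S1 reads c0=-2 → after 1×micro: -2; S2 reads c1=-2 → after 1×micro: -15/8 ⇒ (c0=-2, c1=-2, c2=-15/8)
macro 6: S0 reads c0=-2 → after 1×micro: -2; S1 reads c0=-2 → after 1×micro: -2; S2 reads c1=-2 → after 1×micro: -47/16 ⇒ (c0=-2, c1=-2, c2=-47/16)
macro 7: S0 reads c0=-2 → after 1×micro: -2; S1 reads c0=-2 → after 1×micro: -2; S2 reads c1=-2 → after 1×micro: -111/32 ⇒ (c0=-2, c1=-2, c2=-111/32)
macro 8: S0 reads c0=-2 → after 1×micro: -2; S1 reads c0=-2 → after 1×micro: -2; S2 reads c1=-2 → after 1×micro: -239/64 ⇒ (c0=-2, c1=-2, c2=-239/64)

c1 at macro-step 1 = 2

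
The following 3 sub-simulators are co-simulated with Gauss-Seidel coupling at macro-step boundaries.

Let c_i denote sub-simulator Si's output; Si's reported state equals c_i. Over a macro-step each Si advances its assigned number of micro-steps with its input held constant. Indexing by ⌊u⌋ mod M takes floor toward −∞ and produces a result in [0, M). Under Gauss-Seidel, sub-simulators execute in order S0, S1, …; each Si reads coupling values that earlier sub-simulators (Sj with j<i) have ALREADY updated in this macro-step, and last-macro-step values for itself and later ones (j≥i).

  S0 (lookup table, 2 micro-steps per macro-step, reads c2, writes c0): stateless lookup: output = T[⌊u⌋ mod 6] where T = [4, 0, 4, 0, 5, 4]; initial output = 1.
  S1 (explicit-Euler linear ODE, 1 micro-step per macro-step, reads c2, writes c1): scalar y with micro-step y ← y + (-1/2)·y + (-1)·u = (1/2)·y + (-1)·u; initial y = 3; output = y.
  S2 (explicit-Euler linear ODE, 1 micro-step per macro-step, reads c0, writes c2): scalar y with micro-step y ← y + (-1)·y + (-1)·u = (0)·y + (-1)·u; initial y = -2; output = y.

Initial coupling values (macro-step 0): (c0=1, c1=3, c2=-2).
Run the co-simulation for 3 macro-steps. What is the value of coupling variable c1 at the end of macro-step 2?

macro 1: S0 reads c2=-2 → after 2×micro: 5; S1 reads c2=-2 → after 1×micro: 7/2; S2 reads c0=5 → after 1×micro: -5 ⇒ (c0=5, c1=7/2, c2=-5)
macro 2: S0 reads c2=-5 → after 2×micro: 0; S1 reads c2=-5 → after 1×micro: 27/4; S2 reads c0=0 → after 1×micro: 0 ⇒ (c0=0, c1=27/4, c2=0)
macro 3: S0 reads c2=0 → after 2×micro: 4; S1 reads c2=0 → after 1×micro: 27/8; S2 reads c0=4 → after 1×micro: -4 ⇒ (c0=4, c1=27/8, c2=-4)

c1 at macro-step 2 = 27/4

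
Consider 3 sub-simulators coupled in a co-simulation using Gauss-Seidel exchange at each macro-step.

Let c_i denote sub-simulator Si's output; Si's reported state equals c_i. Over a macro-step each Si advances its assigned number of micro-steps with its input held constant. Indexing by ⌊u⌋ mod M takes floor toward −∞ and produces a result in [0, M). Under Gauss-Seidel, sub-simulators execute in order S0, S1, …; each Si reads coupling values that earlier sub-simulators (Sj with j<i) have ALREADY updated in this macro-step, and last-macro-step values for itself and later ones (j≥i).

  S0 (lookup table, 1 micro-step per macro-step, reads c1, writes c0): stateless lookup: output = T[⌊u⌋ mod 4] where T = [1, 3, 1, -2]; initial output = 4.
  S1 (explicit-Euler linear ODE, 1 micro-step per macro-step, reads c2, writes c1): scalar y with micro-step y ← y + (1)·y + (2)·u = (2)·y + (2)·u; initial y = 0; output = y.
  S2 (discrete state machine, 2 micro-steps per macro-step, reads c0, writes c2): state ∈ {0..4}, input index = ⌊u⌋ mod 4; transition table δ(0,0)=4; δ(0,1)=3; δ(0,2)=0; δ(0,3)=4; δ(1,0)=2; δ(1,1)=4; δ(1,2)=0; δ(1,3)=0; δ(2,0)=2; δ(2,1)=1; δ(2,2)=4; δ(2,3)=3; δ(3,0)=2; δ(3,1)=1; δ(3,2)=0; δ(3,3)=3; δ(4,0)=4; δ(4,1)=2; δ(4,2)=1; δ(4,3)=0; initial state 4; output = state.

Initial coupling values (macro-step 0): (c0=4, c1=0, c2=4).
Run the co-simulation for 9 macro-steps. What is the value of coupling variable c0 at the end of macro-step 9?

macro 1: S0 reads c1=0 → after 1×micro: 1; S1 reads c2=4 → after 1×micro: 8; S2 reads c0=1 → after 2×micro: 1 ⇒ (c0=1, c1=8, c2=1)
macro 2: S0 reads c1=8 → after 1×micro: 1; S1 reads c2=1 → after 1×micro: 18; S2 reads c0=1 → after 2×micro: 2 ⇒ (c0=1, c1=18, c2=2)
macro 3: S0 reads c1=18 → after 1×micro: 1; S1 reads c2=2 → after 1×micro: 40; S2 reads c0=1 → after 2×micro: 4 ⇒ (c0=1, c1=40, c2=4)
macro 4: S0 reads c1=40 → after 1×micro: 1; S1 reads c2=4 → after 1×micro: 88; S2 reads c0=1 → after 2×micro: 1 ⇒ (c0=1, c1=88, c2=1)
macro 5: S0 reads c1=88 → after 1×micro: 1; S1 reads c2=1 → after 1×micro: 178; S2 reads c0=1 → after 2×micro: 2 ⇒ (c0=1, c1=178, c2=2)
macro 6: S0 reads c1=178 → after 1×micro: 1; S1 reads c2=2 → after 1×micro: 360; S2 reads c0=1 → after 2×micro: 4 ⇒ (c0=1, c1=360, c2=4)
macro 7: S0 reads c1=360 → after 1×micro: 1; S1 reads c2=4 → after 1×micro: 728; S2 reads c0=1 → after 2×micro: 1 ⇒ (c0=1, c1=728, c2=1)
macro 8: S0 reads c1=728 → after 1×micro: 1; S1 reads c2=1 → after 1×micro: 1458; S2 reads c0=1 → after 2×micro: 2 ⇒ (c0=1, c1=1458, c2=2)
macro 9: S0 reads c1=1458 → after 1×micro: 1; S1 reads c2=2 → after 1×micro: 2920; S2 reads c0=1 → after 2×micro: 4 ⇒ (c0=1, c1=2920, c2=4)

c0 at macro-step 9 = 1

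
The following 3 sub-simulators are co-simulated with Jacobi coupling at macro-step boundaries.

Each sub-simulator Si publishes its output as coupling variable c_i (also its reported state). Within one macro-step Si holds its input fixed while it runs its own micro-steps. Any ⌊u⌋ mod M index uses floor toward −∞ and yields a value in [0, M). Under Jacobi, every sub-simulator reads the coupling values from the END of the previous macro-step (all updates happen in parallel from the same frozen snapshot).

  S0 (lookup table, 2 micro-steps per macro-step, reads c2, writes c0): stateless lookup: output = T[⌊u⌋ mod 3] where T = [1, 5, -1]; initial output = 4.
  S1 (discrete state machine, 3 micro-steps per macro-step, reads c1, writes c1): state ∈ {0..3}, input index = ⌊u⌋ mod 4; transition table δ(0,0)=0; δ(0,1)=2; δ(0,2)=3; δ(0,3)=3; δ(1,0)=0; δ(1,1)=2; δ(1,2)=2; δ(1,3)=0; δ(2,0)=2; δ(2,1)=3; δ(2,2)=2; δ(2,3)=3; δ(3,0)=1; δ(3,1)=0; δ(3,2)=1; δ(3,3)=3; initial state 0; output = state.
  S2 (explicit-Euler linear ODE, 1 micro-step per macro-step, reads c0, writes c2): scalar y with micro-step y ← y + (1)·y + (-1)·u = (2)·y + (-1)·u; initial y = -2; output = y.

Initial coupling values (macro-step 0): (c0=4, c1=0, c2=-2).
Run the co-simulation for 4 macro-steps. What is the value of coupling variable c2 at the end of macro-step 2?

macro 1: S0 reads c2=-2 → after 2×micro: 5; S1 reads c1=0 → after 3×micro: 0; S2 reads c0=4 → after 1×micro: -8 ⇒ (c0=5, c1=0, c2=-8)
macro 2: S0 reads c2=-8 → after 2×micro: 5; S1 reads c1=0 → after 3×micro: 0; S2 reads c0=5 → after 1×micro: -21 ⇒ (c0=5, c1=0, c2=-21)
macro 3: S0 reads c2=-21 → after 2×micro: 1; S1 reads c1=0 → after 3×micro: 0; S2 reads c0=5 → after 1×micro: -47 ⇒ (c0=1, c1=0, c2=-47)
macro 4: S0 reads c2=-47 → after 2×micro: 5; S1 reads c1=0 → after 3×micro: 0; S2 reads c0=1 → after 1×micro: -95 ⇒ (c0=5, c1=0, c2=-95)

c2 at macro-step 2 = -21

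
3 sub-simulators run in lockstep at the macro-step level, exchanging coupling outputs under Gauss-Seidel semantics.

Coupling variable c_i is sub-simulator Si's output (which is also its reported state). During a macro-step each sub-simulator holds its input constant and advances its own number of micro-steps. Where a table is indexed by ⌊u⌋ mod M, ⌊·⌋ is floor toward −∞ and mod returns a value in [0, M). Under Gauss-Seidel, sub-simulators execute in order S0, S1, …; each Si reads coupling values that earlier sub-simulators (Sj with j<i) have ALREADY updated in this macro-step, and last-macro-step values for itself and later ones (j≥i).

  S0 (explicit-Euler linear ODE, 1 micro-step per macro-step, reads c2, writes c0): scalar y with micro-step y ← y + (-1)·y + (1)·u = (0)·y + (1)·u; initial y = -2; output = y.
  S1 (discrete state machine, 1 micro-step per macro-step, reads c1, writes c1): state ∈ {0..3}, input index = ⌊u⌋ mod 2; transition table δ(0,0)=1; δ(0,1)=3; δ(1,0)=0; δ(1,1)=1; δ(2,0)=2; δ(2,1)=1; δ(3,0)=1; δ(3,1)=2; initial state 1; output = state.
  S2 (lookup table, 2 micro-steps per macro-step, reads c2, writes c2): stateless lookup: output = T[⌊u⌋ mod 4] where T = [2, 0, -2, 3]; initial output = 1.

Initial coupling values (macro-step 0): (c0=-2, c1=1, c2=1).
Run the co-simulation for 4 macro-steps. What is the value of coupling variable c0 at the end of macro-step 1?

macro 1: S0 reads c2=1 → after 1×micro: 1; S1 reads c1=1 → after 1×micro: 1; S2 reads c2=1 → after 2×micro: 0 ⇒ (c0=1, c1=1, c2=0)
macro 2: S0 reads c2=0 → after 1×micro: 0; S1 reads c1=1 → after 1×micro: 1; S2 reads c2=0 → after 2×micro: 2 ⇒ (c0=0, c1=1, c2=2)
macro 3: S0 reads c2=2 → after 1×micro: 2; S1 reads c1=1 → after 1×micro: 1; S2 reads c2=2 → after 2×micro: -2 ⇒ (c0=2, c1=1, c2=-2)
macro 4: S0 reads c2=-2 → after 1×micro: -2; S1 reads c1=1 → after 1×micro: 1; S2 reads c2=-2 → after 2×micro: -2 ⇒ (c0=-2, c1=1, c2=-2)

c0 at macro-step 1 = 1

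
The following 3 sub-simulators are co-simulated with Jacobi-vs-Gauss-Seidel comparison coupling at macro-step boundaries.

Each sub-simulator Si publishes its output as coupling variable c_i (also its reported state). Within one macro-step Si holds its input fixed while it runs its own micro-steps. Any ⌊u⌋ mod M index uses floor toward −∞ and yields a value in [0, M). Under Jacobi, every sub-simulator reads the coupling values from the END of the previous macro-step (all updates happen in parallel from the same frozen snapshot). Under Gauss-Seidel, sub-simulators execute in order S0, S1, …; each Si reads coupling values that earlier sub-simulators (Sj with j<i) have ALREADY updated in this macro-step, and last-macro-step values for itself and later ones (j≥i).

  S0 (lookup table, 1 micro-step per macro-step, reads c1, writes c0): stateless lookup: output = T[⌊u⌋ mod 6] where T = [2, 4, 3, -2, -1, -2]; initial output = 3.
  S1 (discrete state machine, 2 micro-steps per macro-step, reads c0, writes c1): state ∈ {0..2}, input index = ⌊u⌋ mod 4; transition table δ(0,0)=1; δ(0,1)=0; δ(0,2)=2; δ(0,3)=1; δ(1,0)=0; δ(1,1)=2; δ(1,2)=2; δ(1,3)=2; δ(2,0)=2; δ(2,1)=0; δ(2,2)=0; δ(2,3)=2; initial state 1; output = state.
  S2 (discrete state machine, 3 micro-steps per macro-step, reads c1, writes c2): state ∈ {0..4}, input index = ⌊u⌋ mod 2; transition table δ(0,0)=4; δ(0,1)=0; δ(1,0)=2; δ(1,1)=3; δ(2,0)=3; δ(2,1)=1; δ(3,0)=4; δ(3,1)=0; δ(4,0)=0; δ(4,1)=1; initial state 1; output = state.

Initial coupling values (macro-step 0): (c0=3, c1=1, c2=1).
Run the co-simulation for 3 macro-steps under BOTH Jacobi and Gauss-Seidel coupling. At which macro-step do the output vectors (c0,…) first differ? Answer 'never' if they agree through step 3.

first divergence at macro-step: 1

[Jacobi] macro 1: S0 reads c1=1 → after 1×micro: 4; S1 reads c0=3 → after 2×micro: 2; S2 reads c1=1 → after 3×micro: 0 ⇒ (c0=4, c1=2, c2=0)
[Jacobi] macro 2: S0 reads c1=2 → after 1×micro: 3; S1 reads c0=4 → after 2×micro: 2; S2 reads c1=2 → after 3×micro: 4 ⇒ (c0=3, c1=2, c2=4)
[Jacobi] macro 3: S0 reads c1=2 → after 1×micro: 3; S1 reads c0=3 → after 2×micro: 2; S2 reads c1=2 → after 3×micro: 0 ⇒ (c0=3, c1=2, c2=0)
[Gauss-Seidel] macro 1: S0 reads c1=1 → after 1×micro: 4; S1 reads c0=4 → after 2×micro: 1; S2 reads c1=1 → after 3×micro: 0 ⇒ (c0=4, c1=1, c2=0)
[Gauss-Seidel] macro 2: S0 reads c1=1 → after 1×micro: 4; S1 reads c0=4 → after 2×micro: 1; S2 reads c1=1 → after 3×micro: 0 ⇒ (c0=4, c1=1, c2=0)
[Gauss-Seidel] macro 3: S0 reads c1=1 → after 1×micro: 4; S1 reads c0=4 → after 2×micro: 1; S2 reads c1=1 → after 3×micro: 0 ⇒ (c0=4, c1=1, c2=0)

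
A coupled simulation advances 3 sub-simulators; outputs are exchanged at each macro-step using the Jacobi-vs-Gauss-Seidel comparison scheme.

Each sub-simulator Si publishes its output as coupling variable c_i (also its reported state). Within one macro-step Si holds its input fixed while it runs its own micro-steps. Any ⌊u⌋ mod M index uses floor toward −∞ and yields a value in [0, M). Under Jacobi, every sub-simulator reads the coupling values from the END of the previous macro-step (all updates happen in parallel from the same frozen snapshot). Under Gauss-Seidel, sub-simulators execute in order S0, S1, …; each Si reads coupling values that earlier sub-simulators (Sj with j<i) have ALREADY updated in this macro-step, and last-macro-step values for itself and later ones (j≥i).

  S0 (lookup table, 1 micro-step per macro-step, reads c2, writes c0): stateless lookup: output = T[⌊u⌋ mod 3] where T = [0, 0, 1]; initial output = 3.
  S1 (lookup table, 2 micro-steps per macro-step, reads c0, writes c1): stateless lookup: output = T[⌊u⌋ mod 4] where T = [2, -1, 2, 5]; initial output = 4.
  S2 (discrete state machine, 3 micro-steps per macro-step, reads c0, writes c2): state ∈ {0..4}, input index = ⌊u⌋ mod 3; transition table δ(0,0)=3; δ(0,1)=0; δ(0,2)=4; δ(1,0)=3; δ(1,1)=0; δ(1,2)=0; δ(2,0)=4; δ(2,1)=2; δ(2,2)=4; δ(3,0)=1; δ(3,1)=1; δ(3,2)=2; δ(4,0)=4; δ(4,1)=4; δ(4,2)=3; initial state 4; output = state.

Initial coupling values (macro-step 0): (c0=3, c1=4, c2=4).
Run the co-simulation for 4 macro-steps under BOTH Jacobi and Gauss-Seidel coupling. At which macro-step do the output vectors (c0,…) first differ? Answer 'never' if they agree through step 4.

first divergence at macro-step: 1

[Jacobi] macro 1: S0 reads c2=4 → after 1×micro: 0; S1 reads c0=3 → after 2×micro: 5; S2 reads c0=3 → after 3×micro: 4 ⇒ (c0=0, c1=5, c2=4)
[Jacobi] macro 2: S0 reads c2=4 → after 1×micro: 0; S1 reads c0=0 → after 2×micro: 2; S2 reads c0=0 → after 3×micro: 4 ⇒ (c0=0, c1=2, c2=4)
[Jacobi] macro 3: S0 reads c2=4 → after 1×micro: 0; S1 reads c0=0 → after 2×micro: 2; S2 reads c0=0 → after 3×micro: 4 ⇒ (c0=0, c1=2, c2=4)
[Jacobi] macro 4: S0 reads c2=4 → after 1×micro: 0; S1 reads c0=0 → after 2×micro: 2; S2 reads c0=0 → after 3×micro: 4 ⇒ (c0=0, c1=2, c2=4)
[Gauss-Seidel] macro 1: S0 reads c2=4 → after 1×micro: 0; S1 reads c0=0 → after 2×micro: 2; S2 reads c0=0 → after 3×micro: 4 ⇒ (c0=0, c1=2, c2=4)
[Gauss-Seidel] macro 2: S0 reads c2=4 → after 1×micro: 0; S1 reads c0=0 → after 2×micro: 2; S2 reads c0=0 → after 3×micro: 4 ⇒ (c0=0, c1=2, c2=4)
[Gauss-Seidel] macro 3: S0 reads c2=4 → after 1×micro: 0; S1 reads c0=0 → after 2×micro: 2; S2 reads c0=0 → after 3×micro: 4 ⇒ (c0=0, c1=2, c2=4)
[Gauss-Seidel] macro 4: S0 reads c2=4 → after 1×micro: 0; S1 reads c0=0 → after 2×micro: 2; S2 reads c0=0 → after 3×micro: 4 ⇒ (c0=0, c1=2, c2=4)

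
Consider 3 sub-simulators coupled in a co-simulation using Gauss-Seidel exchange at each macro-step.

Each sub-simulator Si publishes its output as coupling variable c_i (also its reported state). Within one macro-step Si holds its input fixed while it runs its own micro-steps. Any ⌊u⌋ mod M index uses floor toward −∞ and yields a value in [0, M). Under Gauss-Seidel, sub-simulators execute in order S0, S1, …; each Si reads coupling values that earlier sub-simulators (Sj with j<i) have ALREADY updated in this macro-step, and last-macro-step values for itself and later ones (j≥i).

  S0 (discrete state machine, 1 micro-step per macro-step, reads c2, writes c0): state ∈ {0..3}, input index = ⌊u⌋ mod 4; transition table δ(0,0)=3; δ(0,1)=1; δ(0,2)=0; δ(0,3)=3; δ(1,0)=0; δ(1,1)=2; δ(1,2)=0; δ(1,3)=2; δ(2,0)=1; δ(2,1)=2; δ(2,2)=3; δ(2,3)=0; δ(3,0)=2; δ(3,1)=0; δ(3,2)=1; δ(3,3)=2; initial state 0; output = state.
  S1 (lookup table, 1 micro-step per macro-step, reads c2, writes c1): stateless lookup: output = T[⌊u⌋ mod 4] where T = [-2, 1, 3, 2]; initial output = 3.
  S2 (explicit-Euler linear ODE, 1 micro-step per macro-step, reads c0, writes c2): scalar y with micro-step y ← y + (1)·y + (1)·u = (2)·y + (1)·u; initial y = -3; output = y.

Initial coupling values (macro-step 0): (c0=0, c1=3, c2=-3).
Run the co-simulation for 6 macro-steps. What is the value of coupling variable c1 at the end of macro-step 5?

c1 at macro-step 5 = -2

macro 1: S0 reads c2=-3 → after 1×micro: 1; S1 reads c2=-3 → after 1×micro: 1; S2 reads c0=1 → after 1×micro: -5 ⇒ (c0=1, c1=1, c2=-5)
macro 2: S0 reads c2=-5 → after 1×micro: 2; S1 reads c2=-5 → after 1×micro: 2; S2 reads c0=2 → after 1×micro: -8 ⇒ (c0=2, c1=2, c2=-8)
macro 3: S0 reads c2=-8 → after 1×micro: 1; S1 reads c2=-8 → after 1×micro: -2; S2 reads c0=1 → after 1×micro: -15 ⇒ (c0=1, c1=-2, c2=-15)
macro 4: S0 reads c2=-15 → after 1×micro: 2; S1 reads c2=-15 → after 1×micro: 1; S2 reads c0=2 → after 1×micro: -28 ⇒ (c0=2, c1=1, c2=-28)
macro 5: S0 reads c2=-28 → after 1×micro: 1; S1 reads c2=-28 → after 1×micro: -2; S2 reads c0=1 → after 1×micro: -55 ⇒ (c0=1, c1=-2, c2=-55)
macro 6: S0 reads c2=-55 → after 1×micro: 2; S1 reads c2=-55 → after 1×micro: 1; S2 reads c0=2 → after 1×micro: -108 ⇒ (c0=2, c1=1, c2=-108)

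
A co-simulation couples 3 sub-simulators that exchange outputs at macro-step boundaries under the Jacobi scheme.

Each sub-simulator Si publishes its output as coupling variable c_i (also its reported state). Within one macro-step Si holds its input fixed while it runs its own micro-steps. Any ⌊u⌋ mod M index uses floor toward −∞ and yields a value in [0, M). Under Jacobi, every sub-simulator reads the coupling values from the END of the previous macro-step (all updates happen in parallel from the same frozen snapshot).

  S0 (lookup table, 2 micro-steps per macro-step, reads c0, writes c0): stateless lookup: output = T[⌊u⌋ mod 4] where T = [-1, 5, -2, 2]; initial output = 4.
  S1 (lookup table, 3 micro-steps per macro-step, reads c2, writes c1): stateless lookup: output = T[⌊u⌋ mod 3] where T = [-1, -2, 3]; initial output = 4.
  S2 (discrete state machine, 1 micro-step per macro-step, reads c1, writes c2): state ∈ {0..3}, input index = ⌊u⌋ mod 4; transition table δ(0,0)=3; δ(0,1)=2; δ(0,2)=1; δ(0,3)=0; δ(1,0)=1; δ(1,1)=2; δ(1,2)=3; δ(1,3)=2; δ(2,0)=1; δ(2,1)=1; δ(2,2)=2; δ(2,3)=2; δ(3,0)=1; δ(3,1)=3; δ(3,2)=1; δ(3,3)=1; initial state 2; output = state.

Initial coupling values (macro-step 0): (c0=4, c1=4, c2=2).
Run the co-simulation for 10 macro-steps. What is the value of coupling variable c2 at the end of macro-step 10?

macro 1: S0 reads c0=4 → after 2×micro: -1; S1 reads c2=2 → after 3×micro: 3; S2 reads c1=4 → after 1×micro: 1 ⇒ (c0=-1, c1=3, c2=1)
macro 2: S0 reads c0=-1 → after 2×micro: 2; S1 reads c2=1 → after 3×micro: -2; S2 reads c1=3 → after 1×micro: 2 ⇒ (c0=2, c1=-2, c2=2)
macro 3: S0 reads c0=2 → after 2×micro: -2; S1 reads c2=2 → after 3×micro: 3; S2 reads c1=-2 → after 1×micro: 2 ⇒ (c0=-2, c1=3, c2=2)
macro 4: S0 reads c0=-2 → after 2×micro: -2; S1 reads c2=2 → after 3×micro: 3; S2 reads c1=3 → after 1×micro: 2 ⇒ (c0=-2, c1=3, c2=2)
macro 5: S0 reads c0=-2 → after 2×micro: -2; S1 reads c2=2 → after 3×micro: 3; S2 reads c1=3 → after 1×micro: 2 ⇒ (c0=-2, c1=3, c2=2)
macro 6: S0 reads c0=-2 → after 2×micro: -2; S1 reads c2=2 → after 3×micro: 3; S2 reads c1=3 → after 1×micro: 2 ⇒ (c0=-2, c1=3, c2=2)
macro 7: S0 reads c0=-2 → after 2×micro: -2; S1 reads c2=2 → after 3×micro: 3; S2 reads c1=3 → after 1×micro: 2 ⇒ (c0=-2, c1=3, c2=2)
macro 8: S0 reads c0=-2 → after 2×micro: -2; S1 reads c2=2 → after 3×micro: 3; S2 reads c1=3 → after 1×micro: 2 ⇒ (c0=-2, c1=3, c2=2)
macro 9: S0 reads c0=-2 → after 2×micro: -2; S1 reads c2=2 → after 3×micro: 3; S2 reads c1=3 → after 1×micro: 2 ⇒ (c0=-2, c1=3, c2=2)
macro 10: S0 reads c0=-2 → after 2×micro: -2; S1 reads c2=2 → after 3×micro: 3; S2 reads c1=3 → after 1×micro: 2 ⇒ (c0=-2, c1=3, c2=2)

c2 at macro-step 10 = 2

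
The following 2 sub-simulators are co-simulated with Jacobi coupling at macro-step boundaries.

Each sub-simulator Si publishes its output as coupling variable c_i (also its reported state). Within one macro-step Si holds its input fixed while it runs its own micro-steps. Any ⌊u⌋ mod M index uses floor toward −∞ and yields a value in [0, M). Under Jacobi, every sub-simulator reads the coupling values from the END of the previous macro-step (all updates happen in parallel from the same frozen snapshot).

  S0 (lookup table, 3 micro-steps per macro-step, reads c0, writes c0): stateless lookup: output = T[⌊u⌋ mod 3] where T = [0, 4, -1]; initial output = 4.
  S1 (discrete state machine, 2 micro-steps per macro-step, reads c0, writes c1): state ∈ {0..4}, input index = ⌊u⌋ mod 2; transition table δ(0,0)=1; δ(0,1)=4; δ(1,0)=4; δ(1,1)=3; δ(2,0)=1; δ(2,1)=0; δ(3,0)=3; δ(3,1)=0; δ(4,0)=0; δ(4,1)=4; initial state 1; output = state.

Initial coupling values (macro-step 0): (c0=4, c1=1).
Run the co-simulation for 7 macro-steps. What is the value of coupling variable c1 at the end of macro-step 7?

c1 at macro-step 7 = 0

macro 1: S0 reads c0=4 → after 3×micro: 4; S1 reads c0=4 → after 2×micro: 0 ⇒ (c0=4, c1=0)
macro 2: S0 reads c0=4 → after 3×micro: 4; S1 reads c0=4 → after 2×micro: 4 ⇒ (c0=4, c1=4)
macro 3: S0 reads c0=4 → after 3×micro: 4; S1 reads c0=4 → after 2×micro: 1 ⇒ (c0=4, c1=1)
macro 4: S0 reads c0=4 → after 3×micro: 4; S1 reads c0=4 → after 2×micro: 0 ⇒ (c0=4, c1=0)
macro 5: S0 reads c0=4 → after 3×micro: 4; S1 reads c0=4 → after 2×micro: 4 ⇒ (c0=4, c1=4)
macro 6: S0 reads c0=4 → after 3×micro: 4; S1 reads c0=4 → after 2×micro: 1 ⇒ (c0=4, c1=1)
macro 7: S0 reads c0=4 → after 3×micro: 4; S1 reads c0=4 → after 2×micro: 0 ⇒ (c0=4, c1=0)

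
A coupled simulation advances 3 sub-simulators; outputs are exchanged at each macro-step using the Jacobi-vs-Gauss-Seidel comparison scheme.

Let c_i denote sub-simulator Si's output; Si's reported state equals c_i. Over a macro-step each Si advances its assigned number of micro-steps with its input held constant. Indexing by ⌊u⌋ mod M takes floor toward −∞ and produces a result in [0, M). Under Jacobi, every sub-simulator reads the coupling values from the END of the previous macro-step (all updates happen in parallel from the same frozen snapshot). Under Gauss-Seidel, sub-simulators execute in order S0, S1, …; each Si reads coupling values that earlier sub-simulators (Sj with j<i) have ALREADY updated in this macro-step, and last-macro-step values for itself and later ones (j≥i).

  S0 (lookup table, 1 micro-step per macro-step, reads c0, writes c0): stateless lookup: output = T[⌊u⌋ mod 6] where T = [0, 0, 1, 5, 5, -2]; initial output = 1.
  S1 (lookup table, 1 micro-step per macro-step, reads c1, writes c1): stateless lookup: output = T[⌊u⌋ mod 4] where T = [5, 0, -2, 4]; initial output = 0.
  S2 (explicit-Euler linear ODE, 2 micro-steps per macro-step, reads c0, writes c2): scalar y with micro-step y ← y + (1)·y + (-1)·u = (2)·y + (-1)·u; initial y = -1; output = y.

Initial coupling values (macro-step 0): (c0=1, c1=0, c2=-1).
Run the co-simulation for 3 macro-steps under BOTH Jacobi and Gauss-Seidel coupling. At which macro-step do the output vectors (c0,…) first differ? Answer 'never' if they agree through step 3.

[Jacobi] macro 1: S0 reads c0=1 → after 1×micro: 0; S1 reads c1=0 → after 1×micro: 5; S2 reads c0=1 → after 2×micro: -7 ⇒ (c0=0, c1=5, c2=-7)
[Jacobi] macro 2: S0 reads c0=0 → after 1×micro: 0; S1 reads c1=5 → after 1×micro: 0; S2 reads c0=0 → after 2×micro: -28 ⇒ (c0=0, c1=0, c2=-28)
[Jacobi] macro 3: S0 reads c0=0 → after 1×micro: 0; S1 reads c1=0 → after 1×micro: 5; S2 reads c0=0 → after 2×micro: -112 ⇒ (c0=0, c1=5, c2=-112)
[Gauss-Seidel] macro 1: S0 reads c0=1 → after 1×micro: 0; S1 reads c1=0 → after 1×micro: 5; S2 reads c0=0 → after 2×micro: -4 ⇒ (c0=0, c1=5, c2=-4)
[Gauss-Seidel] macro 2: S0 reads c0=0 → after 1×micro: 0; S1 reads c1=5 → after 1×micro: 0; S2 reads c0=0 → after 2×micro: -16 ⇒ (c0=0, c1=0, c2=-16)
[Gauss-Seidel] macro 3: S0 reads c0=0 → after 1×micro: 0; S1 reads c1=0 → after 1×micro: 5; S2 reads c0=0 → after 2×micro: -64 ⇒ (c0=0, c1=5, c2=-64)

first divergence at macro-step: 1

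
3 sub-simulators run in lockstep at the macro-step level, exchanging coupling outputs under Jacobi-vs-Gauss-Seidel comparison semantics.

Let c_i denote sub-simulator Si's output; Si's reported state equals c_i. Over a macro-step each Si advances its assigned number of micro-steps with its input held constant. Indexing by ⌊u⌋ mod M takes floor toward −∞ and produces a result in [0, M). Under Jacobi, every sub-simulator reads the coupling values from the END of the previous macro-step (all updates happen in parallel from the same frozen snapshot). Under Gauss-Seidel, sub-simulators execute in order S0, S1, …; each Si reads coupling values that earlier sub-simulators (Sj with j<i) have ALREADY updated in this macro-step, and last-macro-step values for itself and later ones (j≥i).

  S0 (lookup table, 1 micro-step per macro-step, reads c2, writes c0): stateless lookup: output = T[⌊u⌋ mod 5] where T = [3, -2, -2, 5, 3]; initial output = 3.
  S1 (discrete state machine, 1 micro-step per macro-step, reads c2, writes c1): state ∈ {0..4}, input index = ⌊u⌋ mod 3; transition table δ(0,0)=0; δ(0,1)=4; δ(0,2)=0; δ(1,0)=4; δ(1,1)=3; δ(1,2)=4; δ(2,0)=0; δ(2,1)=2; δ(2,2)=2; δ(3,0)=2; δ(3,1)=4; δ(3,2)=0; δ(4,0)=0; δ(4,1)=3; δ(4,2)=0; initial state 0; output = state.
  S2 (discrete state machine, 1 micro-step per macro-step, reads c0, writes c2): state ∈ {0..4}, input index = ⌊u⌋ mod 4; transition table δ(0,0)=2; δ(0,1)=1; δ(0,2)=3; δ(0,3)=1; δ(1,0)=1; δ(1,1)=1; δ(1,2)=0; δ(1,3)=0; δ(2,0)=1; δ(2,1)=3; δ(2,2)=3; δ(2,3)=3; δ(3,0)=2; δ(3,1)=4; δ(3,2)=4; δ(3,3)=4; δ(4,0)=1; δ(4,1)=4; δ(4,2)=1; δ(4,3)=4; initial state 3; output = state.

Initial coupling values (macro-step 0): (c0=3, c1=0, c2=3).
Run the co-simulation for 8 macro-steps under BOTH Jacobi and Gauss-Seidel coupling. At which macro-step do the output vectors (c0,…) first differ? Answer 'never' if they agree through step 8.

first divergence at macro-step: never

[Jacobi] macro 1: S0 reads c2=3 → after 1×micro: 5; S1 reads c2=3 → after 1×micro: 0; S2 reads c0=3 → after 1×micro: 4 ⇒ (c0=5, c1=0, c2=4)
[Jacobi] macro 2: S0 reads c2=4 → after 1×micro: 3; S1 reads c2=4 → after 1×micro: 4; S2 reads c0=5 → after 1×micro: 4 ⇒ (c0=3, c1=4, c2=4)
[Jacobi] macro 3: S0 reads c2=4 → after 1×micro: 3; S1 reads c2=4 → after 1×micro: 3; S2 reads c0=3 → after 1×micro: 4 ⇒ (c0=3, c1=3, c2=4)
[Jacobi] macro 4: S0 reads c2=4 → after 1×micro: 3; S1 reads c2=4 → after 1×micro: 4; S2 reads c0=3 → after 1×micro: 4 ⇒ (c0=3, c1=4, c2=4)
[Jacobi] macro 5: S0 reads c2=4 → after 1×micro: 3; S1 reads c2=4 → after 1×micro: 3; S2 reads c0=3 → after 1×micro: 4 ⇒ (c0=3, c1=3, c2=4)
[Jacobi] macro 6: S0 reads c2=4 → after 1×micro: 3; S1 reads c2=4 → after 1×micro: 4; S2 reads c0=3 → after 1×micro: 4 ⇒ (c0=3, c1=4, c2=4)
[Jacobi] macro 7: S0 reads c2=4 → after 1×micro: 3; S1 reads c2=4 → after 1×micro: 3; S2 reads c0=3 → after 1×micro: 4 ⇒ (c0=3, c1=3, c2=4)
[Jacobi] macro 8: S0 reads c2=4 → after 1×micro: 3; S1 reads c2=4 → after 1×micro: 4; S2 reads c0=3 → after 1×micro: 4 ⇒ (c0=3, c1=4, c2=4)
[Gauss-Seidel] macro 1: S0 reads c2=3 → after 1×micro: 5; S1 reads c2=3 → after 1×micro: 0; S2 reads c0=5 → after 1×micro: 4 ⇒ (c0=5, c1=0, c2=4)
[Gauss-Seidel] macro 2: S0 reads c2=4 → after 1×micro: 3; S1 reads c2=4 → after 1×micro: 4; S2 reads c0=3 → after 1×micro: 4 ⇒ (c0=3, c1=4, c2=4)
[Gauss-Seidel] macro 3: S0 reads c2=4 → after 1×micro: 3; S1 reads c2=4 → after 1×micro: 3; S2 reads c0=3 → after 1×micro: 4 ⇒ (c0=3, c1=3, c2=4)
[Gauss-Seidel] macro 4: S0 reads c2=4 → after 1×micro: 3; S1 reads c2=4 → after 1×micro: 4; S2 reads c0=3 → after 1×micro: 4 ⇒ (c0=3, c1=4, c2=4)
[Gauss-Seidel] macro 5: S0 reads c2=4 → after 1×micro: 3; S1 reads c2=4 → after 1×micro: 3; S2 reads c0=3 → after 1×micro: 4 ⇒ (c0=3, c1=3, c2=4)
[Gauss-Seidel] macro 6: S0 reads c2=4 → after 1×micro: 3; S1 reads c2=4 → after 1×micro: 4; S2 reads c0=3 → after 1×micro: 4 ⇒ (c0=3, c1=4, c2=4)
[Gauss-Seidel] macro 7: S0 reads c2=4 → after 1×micro: 3; S1 reads c2=4 → after 1×micro: 3; S2 reads c0=3 → after 1×micro: 4 ⇒ (c0=3, c1=3, c2=4)
[Gauss-Seidel] macro 8: S0 reads c2=4 → after 1×micro: 3; S1 reads c2=4 → after 1×micro: 4; S2 reads c0=3 → after 1×micro: 4 ⇒ (c0=3, c1=4, c2=4)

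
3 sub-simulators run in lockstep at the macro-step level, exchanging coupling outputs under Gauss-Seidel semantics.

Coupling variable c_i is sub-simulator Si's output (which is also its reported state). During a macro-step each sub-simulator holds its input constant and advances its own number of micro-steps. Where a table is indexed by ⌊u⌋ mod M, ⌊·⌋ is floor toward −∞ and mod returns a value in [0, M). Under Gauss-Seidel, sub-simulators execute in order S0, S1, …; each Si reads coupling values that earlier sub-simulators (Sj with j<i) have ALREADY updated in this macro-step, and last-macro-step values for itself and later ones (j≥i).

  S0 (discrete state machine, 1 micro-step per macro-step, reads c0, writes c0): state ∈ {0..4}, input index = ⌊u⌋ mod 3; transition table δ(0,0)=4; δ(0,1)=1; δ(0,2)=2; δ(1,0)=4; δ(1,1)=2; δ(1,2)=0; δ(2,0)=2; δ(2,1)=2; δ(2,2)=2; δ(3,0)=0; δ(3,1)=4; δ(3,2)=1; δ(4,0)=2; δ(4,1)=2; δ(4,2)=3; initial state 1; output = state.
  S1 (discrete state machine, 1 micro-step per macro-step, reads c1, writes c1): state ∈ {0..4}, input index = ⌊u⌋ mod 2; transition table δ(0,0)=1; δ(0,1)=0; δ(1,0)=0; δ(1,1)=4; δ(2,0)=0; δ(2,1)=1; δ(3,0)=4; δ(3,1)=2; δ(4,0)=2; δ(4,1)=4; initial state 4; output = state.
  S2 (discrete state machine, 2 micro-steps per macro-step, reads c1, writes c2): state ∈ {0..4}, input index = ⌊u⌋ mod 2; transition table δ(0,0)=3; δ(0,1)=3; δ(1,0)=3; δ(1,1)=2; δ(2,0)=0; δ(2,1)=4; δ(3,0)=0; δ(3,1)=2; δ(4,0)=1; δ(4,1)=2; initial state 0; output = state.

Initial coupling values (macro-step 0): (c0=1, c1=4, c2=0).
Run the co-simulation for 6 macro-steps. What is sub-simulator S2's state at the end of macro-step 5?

S2 state at macro-step 5 = 3

macro 1: S0 reads c0=1 → after 1×micro: 2; S1 reads c1=4 → after 1×micro: 2; S2 reads c1=2 → after 2×micro: 0 ⇒ (c0=2, c1=2, c2=0)
macro 2: S0 reads c0=2 → after 1×micro: 2; S1 reads c1=2 → after 1×micro: 0; S2 reads c1=0 → after 2×micro: 0 ⇒ (c0=2, c1=0, c2=0)
macro 3: S0 reads c0=2 → after 1×micro: 2; S1 reads c1=0 → after 1×micro: 1; S2 reads c1=1 → after 2×micro: 2 ⇒ (c0=2, c1=1, c2=2)
macro 4: S0 reads c0=2 → after 1×micro: 2; S1 reads c1=1 → after 1×micro: 4; S2 reads c1=4 → after 2×micro: 3 ⇒ (c0=2, c1=4, c2=3)
macro 5: S0 reads c0=2 → after 1×micro: 2; S1 reads c1=4 → after 1×micro: 2; S2 reads c1=2 → after 2×micro: 3 ⇒ (c0=2, c1=2, c2=3)
macro 6: S0 reads c0=2 → after 1×micro: 2; S1 reads c1=2 → after 1×micro: 0; S2 reads c1=0 → after 2×micro: 3 ⇒ (c0=2, c1=0, c2=3)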